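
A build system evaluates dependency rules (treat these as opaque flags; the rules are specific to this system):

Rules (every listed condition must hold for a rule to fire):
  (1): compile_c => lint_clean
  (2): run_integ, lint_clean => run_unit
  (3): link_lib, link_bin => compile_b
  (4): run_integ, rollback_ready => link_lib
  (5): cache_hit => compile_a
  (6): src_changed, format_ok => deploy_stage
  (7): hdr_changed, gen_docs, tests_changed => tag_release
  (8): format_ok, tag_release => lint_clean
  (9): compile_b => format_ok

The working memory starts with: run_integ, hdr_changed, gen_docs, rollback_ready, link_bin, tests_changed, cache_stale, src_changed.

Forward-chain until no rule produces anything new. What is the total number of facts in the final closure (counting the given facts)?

Round 1: (4) [run_integ, rollback_ready => link_lib]; (7) [hdr_changed, gen_docs, tests_changed => tag_release]. Adds link_lib, tag_release.
Round 2: (3) [link_lib, link_bin => compile_b]. Adds compile_b.
Round 3: (9) [compile_b => format_ok]. Adds format_ok.
Round 4: (6) [src_changed, format_ok => deploy_stage]; (8) [format_ok, tag_release => lint_clean]. Adds deploy_stage, lint_clean.
Round 5: (2) [run_integ, lint_clean => run_unit]. Adds run_unit.
Closure: {cache_stale, compile_b, deploy_stage, format_ok, gen_docs, hdr_changed, link_bin, link_lib, lint_clean, rollback_ready, run_integ, run_unit, src_changed, tag_release, tests_changed} — 15 facts.

15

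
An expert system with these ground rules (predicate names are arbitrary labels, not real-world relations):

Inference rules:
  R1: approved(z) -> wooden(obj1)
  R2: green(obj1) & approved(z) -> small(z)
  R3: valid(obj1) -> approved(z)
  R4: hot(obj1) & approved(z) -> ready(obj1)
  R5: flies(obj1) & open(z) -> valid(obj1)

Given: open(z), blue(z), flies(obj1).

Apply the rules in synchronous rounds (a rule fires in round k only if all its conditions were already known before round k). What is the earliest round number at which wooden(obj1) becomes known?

Round 1: R5 [flies(obj1) & open(z) -> valid(obj1)]. New: valid(obj1).
Round 2: R3 [valid(obj1) -> approved(z)]. New: approved(z).
Round 3: R1 [approved(z) -> wooden(obj1)]. New: wooden(obj1).
wooden(obj1) first appears in round 3.

3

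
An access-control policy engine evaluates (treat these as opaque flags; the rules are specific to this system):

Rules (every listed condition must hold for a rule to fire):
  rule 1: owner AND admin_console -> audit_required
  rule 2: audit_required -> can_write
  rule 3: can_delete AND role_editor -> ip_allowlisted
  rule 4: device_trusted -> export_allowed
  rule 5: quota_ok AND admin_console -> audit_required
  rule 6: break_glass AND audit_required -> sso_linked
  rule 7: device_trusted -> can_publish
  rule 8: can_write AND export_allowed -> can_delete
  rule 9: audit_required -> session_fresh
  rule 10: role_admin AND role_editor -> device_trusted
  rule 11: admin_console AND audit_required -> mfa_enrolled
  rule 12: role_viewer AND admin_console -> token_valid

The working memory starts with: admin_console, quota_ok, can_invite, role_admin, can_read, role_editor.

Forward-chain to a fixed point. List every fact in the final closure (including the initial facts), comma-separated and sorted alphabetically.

admin_console, audit_required, can_delete, can_invite, can_publish, can_read, can_write, device_trusted, export_allowed, ip_allowlisted, mfa_enrolled, quota_ok, role_admin, role_editor, session_fresh

Round 1: rule 5 [quota_ok AND admin_console -> audit_required]; rule 10 [role_admin AND role_editor -> device_trusted]. New: audit_required, device_trusted.
Round 2: rule 2 [audit_required -> can_write]; rule 4 [device_trusted -> export_allowed]; rule 7 [device_trusted -> can_publish]; rule 9 [audit_required -> session_fresh]; rule 11 [admin_console AND audit_required -> mfa_enrolled]. New: can_write, export_allowed, can_publish, session_fresh, mfa_enrolled.
Round 3: rule 8 [can_write AND export_allowed -> can_delete]. New: can_delete.
Round 4: rule 3 [can_delete AND role_editor -> ip_allowlisted]. New: ip_allowlisted.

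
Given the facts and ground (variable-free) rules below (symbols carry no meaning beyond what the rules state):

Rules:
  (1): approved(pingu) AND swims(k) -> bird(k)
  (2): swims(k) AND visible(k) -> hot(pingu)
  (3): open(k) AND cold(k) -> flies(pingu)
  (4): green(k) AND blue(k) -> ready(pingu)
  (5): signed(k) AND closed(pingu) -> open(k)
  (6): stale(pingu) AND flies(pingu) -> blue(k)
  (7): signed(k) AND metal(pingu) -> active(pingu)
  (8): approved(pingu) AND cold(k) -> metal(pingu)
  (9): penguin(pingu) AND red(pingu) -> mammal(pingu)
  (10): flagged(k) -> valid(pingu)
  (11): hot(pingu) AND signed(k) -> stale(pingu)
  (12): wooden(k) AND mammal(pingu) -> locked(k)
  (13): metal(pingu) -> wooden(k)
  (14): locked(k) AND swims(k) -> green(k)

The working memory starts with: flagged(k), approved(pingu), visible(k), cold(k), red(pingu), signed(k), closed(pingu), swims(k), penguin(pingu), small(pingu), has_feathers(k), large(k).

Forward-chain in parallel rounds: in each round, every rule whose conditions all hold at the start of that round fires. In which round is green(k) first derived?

Round 1 — (1), (2), (5), (8), (9), (10), derive bird(k), hot(pingu), open(k), metal(pingu), mammal(pingu), valid(pingu).
Round 2 — (3), (7), (11), (13), derive flies(pingu), active(pingu), stale(pingu), wooden(k).
Round 3 — (6), (12), derive blue(k), locked(k).
Round 4 — (14), derive green(k).
green(k) first appears in round 4.

4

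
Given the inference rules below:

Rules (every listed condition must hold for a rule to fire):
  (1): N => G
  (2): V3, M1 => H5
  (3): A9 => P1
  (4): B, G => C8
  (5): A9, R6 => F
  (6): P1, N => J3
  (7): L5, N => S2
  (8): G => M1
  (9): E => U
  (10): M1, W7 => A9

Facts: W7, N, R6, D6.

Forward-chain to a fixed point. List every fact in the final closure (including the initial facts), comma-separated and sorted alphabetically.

Round 1 — (1), derive G.
Round 2 — (8), derive M1.
Round 3 — (10), derive A9.
Round 4 — (3), (5), derive P1, F.
Round 5 — (6), derive J3.

A9, D6, F, G, J3, M1, N, P1, R6, W7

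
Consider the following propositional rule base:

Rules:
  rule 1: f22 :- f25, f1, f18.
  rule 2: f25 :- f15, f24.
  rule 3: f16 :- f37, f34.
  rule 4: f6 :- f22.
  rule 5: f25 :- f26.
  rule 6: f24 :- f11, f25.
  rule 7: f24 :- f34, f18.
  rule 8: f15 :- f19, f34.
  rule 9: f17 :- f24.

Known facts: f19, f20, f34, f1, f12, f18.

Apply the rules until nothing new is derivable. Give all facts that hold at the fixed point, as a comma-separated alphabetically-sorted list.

Round 1 — rule 7, rule 8, derive f24, f15.
Round 2 — rule 2, rule 9, derive f25, f17.
Round 3 — rule 1, derive f22.
Round 4 — rule 4, derive f6.

f1, f12, f15, f17, f18, f19, f20, f22, f24, f25, f34, f6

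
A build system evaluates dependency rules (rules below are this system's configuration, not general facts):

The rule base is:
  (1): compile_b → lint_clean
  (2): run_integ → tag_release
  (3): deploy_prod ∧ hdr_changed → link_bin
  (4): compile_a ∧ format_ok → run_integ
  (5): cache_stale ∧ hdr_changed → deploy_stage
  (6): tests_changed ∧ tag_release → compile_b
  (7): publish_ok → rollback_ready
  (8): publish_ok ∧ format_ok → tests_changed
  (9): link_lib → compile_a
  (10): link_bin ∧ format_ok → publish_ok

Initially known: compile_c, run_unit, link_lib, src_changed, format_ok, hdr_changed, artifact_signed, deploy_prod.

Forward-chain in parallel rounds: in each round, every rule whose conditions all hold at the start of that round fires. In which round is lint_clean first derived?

Round 1 fires (3), (9), giving link_bin, compile_a.
Round 2 fires (4), (10), giving run_integ, publish_ok.
Round 3 fires (2), (7), (8), giving tag_release, rollback_ready, tests_changed.
Round 4 fires (6), giving compile_b.
Round 5 fires (1), giving lint_clean.
lint_clean first appears in round 5.

5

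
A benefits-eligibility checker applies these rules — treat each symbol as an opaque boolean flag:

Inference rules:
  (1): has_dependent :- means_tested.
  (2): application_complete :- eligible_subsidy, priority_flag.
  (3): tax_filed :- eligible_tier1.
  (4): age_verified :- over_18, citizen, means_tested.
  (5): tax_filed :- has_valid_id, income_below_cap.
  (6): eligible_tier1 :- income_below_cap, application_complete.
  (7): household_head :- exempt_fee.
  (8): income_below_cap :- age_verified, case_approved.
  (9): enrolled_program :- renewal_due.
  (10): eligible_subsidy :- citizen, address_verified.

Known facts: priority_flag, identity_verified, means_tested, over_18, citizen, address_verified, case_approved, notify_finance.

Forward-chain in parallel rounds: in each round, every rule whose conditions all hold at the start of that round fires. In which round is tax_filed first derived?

Round 1 fires (1), (4), (10), giving has_dependent, age_verified, eligible_subsidy.
Round 2 fires (2), (8), giving application_complete, income_below_cap.
Round 3 fires (6), giving eligible_tier1.
Round 4 fires (3), giving tax_filed.
tax_filed first appears in round 4.

4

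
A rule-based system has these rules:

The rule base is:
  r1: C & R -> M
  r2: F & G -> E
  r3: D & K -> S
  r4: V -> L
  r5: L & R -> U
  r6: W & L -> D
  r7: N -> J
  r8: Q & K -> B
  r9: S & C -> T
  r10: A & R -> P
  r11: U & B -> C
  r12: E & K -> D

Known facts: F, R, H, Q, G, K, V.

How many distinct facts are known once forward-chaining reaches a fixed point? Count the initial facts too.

16

Round 1 — r2, r4, r8, derive E, L, B.
Round 2 — r5, r12, derive U, D.
Round 3 — r3, r11, derive S, C.
Round 4 — r1, r9, derive M, T.
Closure: {B, C, D, E, F, G, H, K, L, M, Q, R, S, T, U, V} — 16 facts.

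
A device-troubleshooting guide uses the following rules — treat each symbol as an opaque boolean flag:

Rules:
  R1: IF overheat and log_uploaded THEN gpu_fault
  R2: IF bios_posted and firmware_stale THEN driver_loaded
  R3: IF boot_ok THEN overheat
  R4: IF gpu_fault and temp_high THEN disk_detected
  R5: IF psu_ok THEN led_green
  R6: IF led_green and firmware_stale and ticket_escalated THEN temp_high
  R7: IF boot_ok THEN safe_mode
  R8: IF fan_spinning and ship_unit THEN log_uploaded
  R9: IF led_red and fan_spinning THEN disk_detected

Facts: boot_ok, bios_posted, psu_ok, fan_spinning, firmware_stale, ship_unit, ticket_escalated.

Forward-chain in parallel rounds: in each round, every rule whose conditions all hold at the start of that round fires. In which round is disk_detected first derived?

Round 1: R2 [IF bios_posted and firmware_stale THEN driver_loaded]; R3 [IF boot_ok THEN overheat]; R5 [IF psu_ok THEN led_green]; R7 [IF boot_ok THEN safe_mode]; R8 [IF fan_spinning and ship_unit THEN log_uploaded]. Adds driver_loaded, overheat, led_green, safe_mode, log_uploaded.
Round 2: R1 [IF overheat and log_uploaded THEN gpu_fault]; R6 [IF led_green and firmware_stale and ticket_escalated THEN temp_high]. Adds gpu_fault, temp_high.
Round 3: R4 [IF gpu_fault and temp_high THEN disk_detected]. Adds disk_detected.
disk_detected first appears in round 3.

3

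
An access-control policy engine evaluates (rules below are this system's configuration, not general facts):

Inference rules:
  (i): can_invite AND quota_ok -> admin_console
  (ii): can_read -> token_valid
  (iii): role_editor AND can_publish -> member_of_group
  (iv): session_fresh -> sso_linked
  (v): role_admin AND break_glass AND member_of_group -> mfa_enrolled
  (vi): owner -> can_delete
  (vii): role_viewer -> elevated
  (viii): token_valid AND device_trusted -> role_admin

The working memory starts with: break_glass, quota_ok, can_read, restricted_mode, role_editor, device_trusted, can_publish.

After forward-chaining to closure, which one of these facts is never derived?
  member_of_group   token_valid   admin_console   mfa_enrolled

[1] (ii) [can_read -> token_valid]; (iii) [role_editor AND can_publish -> member_of_group]. ⇒ new: token_valid, member_of_group.
[2] (viii) [token_valid AND device_trusted -> role_admin]. ⇒ new: role_admin.
[3] (v) [role_admin AND break_glass AND member_of_group -> mfa_enrolled]. ⇒ new: mfa_enrolled.
Derived: mfa_enrolled (round 3), member_of_group (round 1), token_valid (round 1). admin_console never appears in any round.

admin_console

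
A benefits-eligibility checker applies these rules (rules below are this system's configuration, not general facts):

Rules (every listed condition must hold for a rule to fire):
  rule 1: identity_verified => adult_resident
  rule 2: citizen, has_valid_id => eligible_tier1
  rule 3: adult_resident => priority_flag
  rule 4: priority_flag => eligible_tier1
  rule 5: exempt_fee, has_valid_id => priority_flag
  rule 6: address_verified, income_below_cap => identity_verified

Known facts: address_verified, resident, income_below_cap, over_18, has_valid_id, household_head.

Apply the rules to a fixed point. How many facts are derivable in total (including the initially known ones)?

10

Round 1 — rule 6, derive identity_verified.
Round 2 — rule 1, derive adult_resident.
Round 3 — rule 3, derive priority_flag.
Round 4 — rule 4, derive eligible_tier1.
Closure: {address_verified, adult_resident, eligible_tier1, has_valid_id, household_head, identity_verified, income_below_cap, over_18, priority_flag, resident} — 10 facts.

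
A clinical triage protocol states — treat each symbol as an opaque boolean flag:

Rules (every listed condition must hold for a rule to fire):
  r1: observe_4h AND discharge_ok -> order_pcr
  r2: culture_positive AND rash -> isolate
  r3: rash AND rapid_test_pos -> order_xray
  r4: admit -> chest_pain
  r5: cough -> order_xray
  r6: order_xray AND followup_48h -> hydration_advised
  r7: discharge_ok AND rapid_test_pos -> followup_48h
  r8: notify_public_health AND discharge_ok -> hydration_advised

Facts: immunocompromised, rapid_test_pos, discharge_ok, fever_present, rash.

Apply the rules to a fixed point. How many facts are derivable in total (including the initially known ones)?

[1] r3 [rash AND rapid_test_pos -> order_xray]; r7 [discharge_ok AND rapid_test_pos -> followup_48h]. ⇒ new: order_xray, followup_48h.
[2] r6 [order_xray AND followup_48h -> hydration_advised]. ⇒ new: hydration_advised.
Closure: {discharge_ok, fever_present, followup_48h, hydration_advised, immunocompromised, order_xray, rapid_test_pos, rash} — 8 facts.

8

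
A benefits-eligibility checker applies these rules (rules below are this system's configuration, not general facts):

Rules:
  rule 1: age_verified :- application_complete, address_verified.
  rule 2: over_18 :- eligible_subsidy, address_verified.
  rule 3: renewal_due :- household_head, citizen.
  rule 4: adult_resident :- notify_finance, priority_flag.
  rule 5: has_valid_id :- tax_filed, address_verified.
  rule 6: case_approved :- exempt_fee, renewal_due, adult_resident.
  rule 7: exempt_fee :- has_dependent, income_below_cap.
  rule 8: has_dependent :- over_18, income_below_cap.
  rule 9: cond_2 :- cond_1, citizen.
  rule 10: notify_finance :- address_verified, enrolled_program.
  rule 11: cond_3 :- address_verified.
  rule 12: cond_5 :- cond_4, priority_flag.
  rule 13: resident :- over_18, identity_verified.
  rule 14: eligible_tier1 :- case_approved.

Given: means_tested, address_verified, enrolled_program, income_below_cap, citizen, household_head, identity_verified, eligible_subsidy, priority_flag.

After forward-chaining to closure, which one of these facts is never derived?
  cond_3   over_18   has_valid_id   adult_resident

[1] rule 2 [over_18 :- eligible_subsidy, address_verified.]; rule 3 [renewal_due :- household_head, citizen.]; rule 10 [notify_finance :- address_verified, enrolled_program.]; rule 11 [cond_3 :- address_verified.]. ⇒ new: over_18, renewal_due, notify_finance, cond_3.
[2] rule 4 [adult_resident :- notify_finance, priority_flag.]; rule 8 [has_dependent :- over_18, income_below_cap.]; rule 13 [resident :- over_18, identity_verified.]. ⇒ new: adult_resident, has_dependent, resident.
[3] rule 7 [exempt_fee :- has_dependent, income_below_cap.]. ⇒ new: exempt_fee.
[4] rule 6 [case_approved :- exempt_fee, renewal_due, adult_resident.]. ⇒ new: case_approved.
[5] rule 14 [eligible_tier1 :- case_approved.]. ⇒ new: eligible_tier1.
Derived: cond_3 (round 1), over_18 (round 1), adult_resident (round 2). has_valid_id never appears in any round.

has_valid_id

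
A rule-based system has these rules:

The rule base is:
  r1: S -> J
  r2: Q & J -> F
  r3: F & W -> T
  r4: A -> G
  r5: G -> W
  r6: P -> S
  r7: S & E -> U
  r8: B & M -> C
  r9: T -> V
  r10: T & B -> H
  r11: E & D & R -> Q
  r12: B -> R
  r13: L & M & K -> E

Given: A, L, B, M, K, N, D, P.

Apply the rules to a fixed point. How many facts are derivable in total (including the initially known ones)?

[1] r4 [A -> G]; r6 [P -> S]; r8 [B & M -> C]; r12 [B -> R]; r13 [L & M & K -> E]. ⇒ new: G, S, C, R, E.
[2] r1 [S -> J]; r5 [G -> W]; r7 [S & E -> U]; r11 [E & D & R -> Q]. ⇒ new: J, W, U, Q.
[3] r2 [Q & J -> F]. ⇒ new: F.
[4] r3 [F & W -> T]. ⇒ new: T.
[5] r9 [T -> V]; r10 [T & B -> H]. ⇒ new: V, H.
Closure: {A, B, C, D, E, F, G, H, J, K, L, M, N, P, Q, R, S, T, U, V, W} — 21 facts.

21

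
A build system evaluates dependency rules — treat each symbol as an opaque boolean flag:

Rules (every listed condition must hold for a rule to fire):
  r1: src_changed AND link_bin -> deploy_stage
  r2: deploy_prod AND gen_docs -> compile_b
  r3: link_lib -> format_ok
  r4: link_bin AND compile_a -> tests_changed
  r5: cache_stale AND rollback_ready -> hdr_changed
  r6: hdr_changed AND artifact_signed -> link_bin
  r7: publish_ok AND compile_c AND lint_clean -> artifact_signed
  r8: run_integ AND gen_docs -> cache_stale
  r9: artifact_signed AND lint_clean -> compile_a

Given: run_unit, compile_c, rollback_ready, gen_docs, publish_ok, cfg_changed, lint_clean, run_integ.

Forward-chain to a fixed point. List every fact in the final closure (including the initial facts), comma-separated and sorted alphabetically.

artifact_signed, cache_stale, cfg_changed, compile_a, compile_c, gen_docs, hdr_changed, link_bin, lint_clean, publish_ok, rollback_ready, run_integ, run_unit, tests_changed

Round 1 — r7, r8, derive artifact_signed, cache_stale.
Round 2 — r5, r9, derive hdr_changed, compile_a.
Round 3 — r6, derive link_bin.
Round 4 — r4, derive tests_changed.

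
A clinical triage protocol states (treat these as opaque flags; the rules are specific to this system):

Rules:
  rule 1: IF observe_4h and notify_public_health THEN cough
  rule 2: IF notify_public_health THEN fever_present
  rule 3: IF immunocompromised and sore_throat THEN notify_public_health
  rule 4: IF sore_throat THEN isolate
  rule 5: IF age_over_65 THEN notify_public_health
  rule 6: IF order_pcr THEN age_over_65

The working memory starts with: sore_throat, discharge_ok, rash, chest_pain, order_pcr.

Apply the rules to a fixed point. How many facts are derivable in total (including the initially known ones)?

9

Round 1: rule 4 [IF sore_throat THEN isolate]; rule 6 [IF order_pcr THEN age_over_65]. New: isolate, age_over_65.
Round 2: rule 5 [IF age_over_65 THEN notify_public_health]. New: notify_public_health.
Round 3: rule 2 [IF notify_public_health THEN fever_present]. New: fever_present.
Closure: {age_over_65, chest_pain, discharge_ok, fever_present, isolate, notify_public_health, order_pcr, rash, sore_throat} — 9 facts.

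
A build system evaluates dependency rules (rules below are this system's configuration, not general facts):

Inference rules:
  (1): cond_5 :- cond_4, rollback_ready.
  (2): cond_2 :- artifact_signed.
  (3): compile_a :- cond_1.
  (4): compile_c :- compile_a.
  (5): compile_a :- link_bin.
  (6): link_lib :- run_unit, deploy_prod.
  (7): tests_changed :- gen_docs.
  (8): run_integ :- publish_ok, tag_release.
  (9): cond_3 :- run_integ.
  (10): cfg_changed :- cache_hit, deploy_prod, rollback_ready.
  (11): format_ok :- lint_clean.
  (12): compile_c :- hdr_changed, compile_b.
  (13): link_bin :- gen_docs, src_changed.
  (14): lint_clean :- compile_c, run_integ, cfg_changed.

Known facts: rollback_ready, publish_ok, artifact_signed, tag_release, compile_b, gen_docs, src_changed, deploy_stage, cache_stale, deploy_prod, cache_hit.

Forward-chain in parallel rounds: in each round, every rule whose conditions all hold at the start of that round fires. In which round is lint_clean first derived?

Round 1 — (2), (7), (8), (10), (13), derive cond_2, tests_changed, run_integ, cfg_changed, link_bin.
Round 2 — (5), (9), derive compile_a, cond_3.
Round 3 — (4), derive compile_c.
Round 4 — (14), derive lint_clean.
lint_clean first appears in round 4.

4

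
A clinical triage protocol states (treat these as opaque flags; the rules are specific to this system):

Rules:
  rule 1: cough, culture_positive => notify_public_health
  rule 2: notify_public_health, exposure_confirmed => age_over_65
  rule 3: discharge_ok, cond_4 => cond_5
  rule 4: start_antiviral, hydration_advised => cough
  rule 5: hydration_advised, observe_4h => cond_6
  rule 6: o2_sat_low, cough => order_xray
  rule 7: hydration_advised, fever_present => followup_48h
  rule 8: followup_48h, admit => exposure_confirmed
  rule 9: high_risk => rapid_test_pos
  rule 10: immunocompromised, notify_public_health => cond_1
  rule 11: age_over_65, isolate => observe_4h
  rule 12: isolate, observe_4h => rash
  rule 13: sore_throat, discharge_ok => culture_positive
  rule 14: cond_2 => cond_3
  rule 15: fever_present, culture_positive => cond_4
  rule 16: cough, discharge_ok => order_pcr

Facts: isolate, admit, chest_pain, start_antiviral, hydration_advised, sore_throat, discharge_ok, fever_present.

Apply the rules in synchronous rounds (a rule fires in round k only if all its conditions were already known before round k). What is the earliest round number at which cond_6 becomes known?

Round 1 fires rule 4, rule 7, rule 13, giving cough, followup_48h, culture_positive.
Round 2 fires rule 1, rule 8, rule 15, rule 16, giving notify_public_health, exposure_confirmed, cond_4, order_pcr.
Round 3 fires rule 2, rule 3, giving age_over_65, cond_5.
Round 4 fires rule 11, giving observe_4h.
Round 5 fires rule 5, rule 12, giving cond_6, rash.
cond_6 first appears in round 5.

5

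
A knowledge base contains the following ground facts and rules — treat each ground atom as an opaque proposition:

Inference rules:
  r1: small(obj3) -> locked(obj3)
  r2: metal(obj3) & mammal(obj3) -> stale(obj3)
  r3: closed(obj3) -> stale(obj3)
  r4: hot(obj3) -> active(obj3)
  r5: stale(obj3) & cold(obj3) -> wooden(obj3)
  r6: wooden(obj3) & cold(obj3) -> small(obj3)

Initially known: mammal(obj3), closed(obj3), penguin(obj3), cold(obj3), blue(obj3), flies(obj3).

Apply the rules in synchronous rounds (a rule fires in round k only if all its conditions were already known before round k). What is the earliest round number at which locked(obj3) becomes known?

4

Round 1: r3 [closed(obj3) -> stale(obj3)]. Adds stale(obj3).
Round 2: r5 [stale(obj3) & cold(obj3) -> wooden(obj3)]. Adds wooden(obj3).
Round 3: r6 [wooden(obj3) & cold(obj3) -> small(obj3)]. Adds small(obj3).
Round 4: r1 [small(obj3) -> locked(obj3)]. Adds locked(obj3).
locked(obj3) first appears in round 4.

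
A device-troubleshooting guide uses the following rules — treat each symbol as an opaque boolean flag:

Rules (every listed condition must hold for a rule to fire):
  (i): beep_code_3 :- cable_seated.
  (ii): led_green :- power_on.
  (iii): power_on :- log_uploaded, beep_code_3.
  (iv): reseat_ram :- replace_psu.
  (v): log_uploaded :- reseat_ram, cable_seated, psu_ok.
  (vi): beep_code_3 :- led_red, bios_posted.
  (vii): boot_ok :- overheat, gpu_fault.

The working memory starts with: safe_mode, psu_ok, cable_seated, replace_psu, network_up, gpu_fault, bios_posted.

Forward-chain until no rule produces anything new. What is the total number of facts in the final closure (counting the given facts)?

Round 1: (i) [beep_code_3 :- cable_seated.]; (iv) [reseat_ram :- replace_psu.]. Adds beep_code_3, reseat_ram.
Round 2: (v) [log_uploaded :- reseat_ram, cable_seated, psu_ok.]. Adds log_uploaded.
Round 3: (iii) [power_on :- log_uploaded, beep_code_3.]. Adds power_on.
Round 4: (ii) [led_green :- power_on.]. Adds led_green.
Closure: {beep_code_3, bios_posted, cable_seated, gpu_fault, led_green, log_uploaded, network_up, power_on, psu_ok, replace_psu, reseat_ram, safe_mode} — 12 facts.

12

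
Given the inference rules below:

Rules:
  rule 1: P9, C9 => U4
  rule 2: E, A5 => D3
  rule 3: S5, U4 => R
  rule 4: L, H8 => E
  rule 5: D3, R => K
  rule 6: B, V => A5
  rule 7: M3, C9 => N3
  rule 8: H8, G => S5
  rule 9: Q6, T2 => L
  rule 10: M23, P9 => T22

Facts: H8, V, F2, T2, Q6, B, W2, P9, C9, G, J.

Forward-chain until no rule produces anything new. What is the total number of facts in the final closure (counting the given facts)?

Round 1 — rule 1, rule 6, rule 8, rule 9, derive U4, A5, S5, L.
Round 2 — rule 3, rule 4, derive R, E.
Round 3 — rule 2, derive D3.
Round 4 — rule 5, derive K.
Closure: {A5, B, C9, D3, E, F2, G, H8, J, K, L, P9, Q6, R, S5, T2, U4, V, W2} — 19 facts.

19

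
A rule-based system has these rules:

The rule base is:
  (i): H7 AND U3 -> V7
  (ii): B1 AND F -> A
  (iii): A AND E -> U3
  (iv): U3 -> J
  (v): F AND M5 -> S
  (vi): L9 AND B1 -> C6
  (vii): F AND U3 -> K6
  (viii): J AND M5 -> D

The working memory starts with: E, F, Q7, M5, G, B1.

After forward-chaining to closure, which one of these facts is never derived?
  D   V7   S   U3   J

V7

Round 1 fires (ii), (v), giving A, S.
Round 2 fires (iii), giving U3.
Round 3 fires (iv), (vii), giving J, K6.
Round 4 fires (viii), giving D.
Derived: S (round 1), J (round 3), D (round 4), U3 (round 2). V7 never appears in any round.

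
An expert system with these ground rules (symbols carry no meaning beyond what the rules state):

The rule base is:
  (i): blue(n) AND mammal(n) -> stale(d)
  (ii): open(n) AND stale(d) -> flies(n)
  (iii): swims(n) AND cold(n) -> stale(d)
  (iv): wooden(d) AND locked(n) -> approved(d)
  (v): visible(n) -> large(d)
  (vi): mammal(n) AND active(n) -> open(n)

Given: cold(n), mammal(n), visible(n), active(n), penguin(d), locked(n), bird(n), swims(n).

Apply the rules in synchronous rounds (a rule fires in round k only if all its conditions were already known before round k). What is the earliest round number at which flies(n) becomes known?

2

Round 1: (iii) [swims(n) AND cold(n) -> stale(d)]; (v) [visible(n) -> large(d)]; (vi) [mammal(n) AND active(n) -> open(n)]. Adds stale(d), large(d), open(n).
Round 2: (ii) [open(n) AND stale(d) -> flies(n)]. Adds flies(n).
flies(n) first appears in round 2.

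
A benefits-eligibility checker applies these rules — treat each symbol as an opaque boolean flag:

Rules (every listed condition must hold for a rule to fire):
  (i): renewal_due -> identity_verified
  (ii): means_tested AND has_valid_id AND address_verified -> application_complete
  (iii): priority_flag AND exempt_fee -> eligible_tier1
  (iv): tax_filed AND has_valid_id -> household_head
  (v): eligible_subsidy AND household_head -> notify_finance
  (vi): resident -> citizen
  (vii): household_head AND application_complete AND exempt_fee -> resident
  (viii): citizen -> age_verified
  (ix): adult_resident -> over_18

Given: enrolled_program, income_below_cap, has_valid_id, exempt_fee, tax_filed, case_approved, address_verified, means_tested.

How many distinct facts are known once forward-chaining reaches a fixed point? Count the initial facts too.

Round 1 — (ii), (iv), derive application_complete, household_head.
Round 2 — (vii), derive resident.
Round 3 — (vi), derive citizen.
Round 4 — (viii), derive age_verified.
Closure: {address_verified, age_verified, application_complete, case_approved, citizen, enrolled_program, exempt_fee, has_valid_id, household_head, income_below_cap, means_tested, resident, tax_filed} — 13 facts.

13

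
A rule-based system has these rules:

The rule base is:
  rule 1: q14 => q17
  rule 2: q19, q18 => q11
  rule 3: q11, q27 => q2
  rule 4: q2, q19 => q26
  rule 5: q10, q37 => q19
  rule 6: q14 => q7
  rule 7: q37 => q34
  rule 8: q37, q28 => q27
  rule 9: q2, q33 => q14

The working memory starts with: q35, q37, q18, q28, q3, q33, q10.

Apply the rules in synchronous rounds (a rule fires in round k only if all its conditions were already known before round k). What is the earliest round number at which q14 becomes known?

4

Round 1: rule 5 [q10, q37 => q19]; rule 7 [q37 => q34]; rule 8 [q37, q28 => q27]. Adds q19, q34, q27.
Round 2: rule 2 [q19, q18 => q11]. Adds q11.
Round 3: rule 3 [q11, q27 => q2]. Adds q2.
Round 4: rule 4 [q2, q19 => q26]; rule 9 [q2, q33 => q14]. Adds q26, q14.
q14 first appears in round 4.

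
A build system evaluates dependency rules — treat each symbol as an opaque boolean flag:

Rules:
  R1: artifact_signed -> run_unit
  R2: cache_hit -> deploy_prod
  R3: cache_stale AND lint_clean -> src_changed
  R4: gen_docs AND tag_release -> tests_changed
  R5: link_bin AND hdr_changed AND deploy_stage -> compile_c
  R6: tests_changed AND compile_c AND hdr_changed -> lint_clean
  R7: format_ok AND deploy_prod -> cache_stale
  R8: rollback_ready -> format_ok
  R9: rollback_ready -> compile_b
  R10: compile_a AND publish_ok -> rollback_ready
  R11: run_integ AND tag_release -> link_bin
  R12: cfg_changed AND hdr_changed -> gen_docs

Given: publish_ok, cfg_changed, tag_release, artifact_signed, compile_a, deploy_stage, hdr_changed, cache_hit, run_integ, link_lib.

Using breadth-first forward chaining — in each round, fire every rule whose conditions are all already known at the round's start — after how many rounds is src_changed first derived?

Round 1 — R1, R2, R10, R11, R12, derive run_unit, deploy_prod, rollback_ready, link_bin, gen_docs.
Round 2 — R4, R5, R8, R9, derive tests_changed, compile_c, format_ok, compile_b.
Round 3 — R6, R7, derive lint_clean, cache_stale.
Round 4 — R3, derive src_changed.
src_changed first appears in round 4.

4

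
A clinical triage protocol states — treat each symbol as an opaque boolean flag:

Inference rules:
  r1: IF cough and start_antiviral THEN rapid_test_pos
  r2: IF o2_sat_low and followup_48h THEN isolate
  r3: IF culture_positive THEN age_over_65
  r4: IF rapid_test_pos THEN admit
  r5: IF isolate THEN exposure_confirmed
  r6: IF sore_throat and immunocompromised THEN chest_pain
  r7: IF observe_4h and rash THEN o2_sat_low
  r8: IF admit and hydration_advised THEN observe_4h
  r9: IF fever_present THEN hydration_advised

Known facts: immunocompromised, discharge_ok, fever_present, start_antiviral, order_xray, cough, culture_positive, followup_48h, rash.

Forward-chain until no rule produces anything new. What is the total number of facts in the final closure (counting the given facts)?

Round 1 — r1, r3, r9, derive rapid_test_pos, age_over_65, hydration_advised.
Round 2 — r4, derive admit.
Round 3 — r8, derive observe_4h.
Round 4 — r7, derive o2_sat_low.
Round 5 — r2, derive isolate.
Round 6 — r5, derive exposure_confirmed.
Closure: {admit, age_over_65, cough, culture_positive, discharge_ok, exposure_confirmed, fever_present, followup_48h, hydration_advised, immunocompromised, isolate, o2_sat_low, observe_4h, order_xray, rapid_test_pos, rash, start_antiviral} — 17 facts.

17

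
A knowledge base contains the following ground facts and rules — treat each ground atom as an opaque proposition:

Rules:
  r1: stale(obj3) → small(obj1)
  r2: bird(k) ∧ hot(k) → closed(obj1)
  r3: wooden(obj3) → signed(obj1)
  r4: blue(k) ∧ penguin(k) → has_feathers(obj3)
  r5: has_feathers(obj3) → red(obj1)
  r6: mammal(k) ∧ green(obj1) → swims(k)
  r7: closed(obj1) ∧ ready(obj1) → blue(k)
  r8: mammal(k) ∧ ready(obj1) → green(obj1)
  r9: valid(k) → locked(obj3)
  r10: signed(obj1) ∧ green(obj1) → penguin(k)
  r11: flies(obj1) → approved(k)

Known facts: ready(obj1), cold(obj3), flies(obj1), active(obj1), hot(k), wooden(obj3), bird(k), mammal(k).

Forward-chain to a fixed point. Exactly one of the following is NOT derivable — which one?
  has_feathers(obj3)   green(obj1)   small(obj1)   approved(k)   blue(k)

small(obj1)

Round 1: r2 [bird(k) ∧ hot(k) → closed(obj1)]; r3 [wooden(obj3) → signed(obj1)]; r8 [mammal(k) ∧ ready(obj1) → green(obj1)]; r11 [flies(obj1) → approved(k)]. Adds closed(obj1), signed(obj1), green(obj1), approved(k).
Round 2: r6 [mammal(k) ∧ green(obj1) → swims(k)]; r7 [closed(obj1) ∧ ready(obj1) → blue(k)]; r10 [signed(obj1) ∧ green(obj1) → penguin(k)]. Adds swims(k), blue(k), penguin(k).
Round 3: r4 [blue(k) ∧ penguin(k) → has_feathers(obj3)]. Adds has_feathers(obj3).
Round 4: r5 [has_feathers(obj3) → red(obj1)]. Adds red(obj1).
Derived: approved(k) (round 1), has_feathers(obj3) (round 3), blue(k) (round 2), green(obj1) (round 1). small(obj1) never appears in any round.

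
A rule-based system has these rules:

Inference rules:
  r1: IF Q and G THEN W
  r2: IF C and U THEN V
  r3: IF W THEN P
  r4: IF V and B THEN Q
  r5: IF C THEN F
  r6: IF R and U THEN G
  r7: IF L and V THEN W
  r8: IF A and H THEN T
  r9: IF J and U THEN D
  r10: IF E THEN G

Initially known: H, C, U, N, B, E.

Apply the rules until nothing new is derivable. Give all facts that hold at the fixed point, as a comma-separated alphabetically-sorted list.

B, C, E, F, G, H, N, P, Q, U, V, W

Round 1 — r2, r5, r10, derive V, F, G.
Round 2 — r4, derive Q.
Round 3 — r1, derive W.
Round 4 — r3, derive P.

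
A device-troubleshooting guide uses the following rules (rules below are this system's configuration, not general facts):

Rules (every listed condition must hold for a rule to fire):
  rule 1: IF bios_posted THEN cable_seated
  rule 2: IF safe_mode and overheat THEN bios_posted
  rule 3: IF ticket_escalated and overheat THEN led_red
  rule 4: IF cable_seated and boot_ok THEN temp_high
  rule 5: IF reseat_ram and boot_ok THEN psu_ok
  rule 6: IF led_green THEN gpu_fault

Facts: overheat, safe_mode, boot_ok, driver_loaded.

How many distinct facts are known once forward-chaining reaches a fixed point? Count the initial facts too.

[1] rule 2 [IF safe_mode and overheat THEN bios_posted]. ⇒ new: bios_posted.
[2] rule 1 [IF bios_posted THEN cable_seated]. ⇒ new: cable_seated.
[3] rule 4 [IF cable_seated and boot_ok THEN temp_high]. ⇒ new: temp_high.
Closure: {bios_posted, boot_ok, cable_seated, driver_loaded, overheat, safe_mode, temp_high} — 7 facts.

7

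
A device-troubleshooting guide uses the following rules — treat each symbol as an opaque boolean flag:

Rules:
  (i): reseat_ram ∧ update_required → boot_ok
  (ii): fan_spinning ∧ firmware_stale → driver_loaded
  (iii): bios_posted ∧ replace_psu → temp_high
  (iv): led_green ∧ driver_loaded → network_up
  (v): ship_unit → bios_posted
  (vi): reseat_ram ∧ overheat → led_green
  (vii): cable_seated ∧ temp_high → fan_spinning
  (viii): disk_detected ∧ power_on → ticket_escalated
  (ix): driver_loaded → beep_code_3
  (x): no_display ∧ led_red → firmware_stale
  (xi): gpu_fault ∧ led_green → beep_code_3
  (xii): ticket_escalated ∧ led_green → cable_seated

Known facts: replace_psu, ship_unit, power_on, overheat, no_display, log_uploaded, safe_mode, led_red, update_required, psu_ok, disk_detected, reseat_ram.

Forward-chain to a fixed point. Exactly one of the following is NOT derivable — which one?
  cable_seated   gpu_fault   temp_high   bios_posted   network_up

Round 1: (i) [reseat_ram ∧ update_required → boot_ok]; (v) [ship_unit → bios_posted]; (vi) [reseat_ram ∧ overheat → led_green]; (viii) [disk_detected ∧ power_on → ticket_escalated]; (x) [no_display ∧ led_red → firmware_stale]. New: boot_ok, bios_posted, led_green, ticket_escalated, firmware_stale.
Round 2: (iii) [bios_posted ∧ replace_psu → temp_high]; (xii) [ticket_escalated ∧ led_green → cable_seated]. New: temp_high, cable_seated.
Round 3: (vii) [cable_seated ∧ temp_high → fan_spinning]. New: fan_spinning.
Round 4: (ii) [fan_spinning ∧ firmware_stale → driver_loaded]. New: driver_loaded.
Round 5: (iv) [led_green ∧ driver_loaded → network_up]; (ix) [driver_loaded → beep_code_3]. New: network_up, beep_code_3.
Derived: network_up (round 5), cable_seated (round 2), bios_posted (round 1), temp_high (round 2). gpu_fault never appears in any round.

gpu_fault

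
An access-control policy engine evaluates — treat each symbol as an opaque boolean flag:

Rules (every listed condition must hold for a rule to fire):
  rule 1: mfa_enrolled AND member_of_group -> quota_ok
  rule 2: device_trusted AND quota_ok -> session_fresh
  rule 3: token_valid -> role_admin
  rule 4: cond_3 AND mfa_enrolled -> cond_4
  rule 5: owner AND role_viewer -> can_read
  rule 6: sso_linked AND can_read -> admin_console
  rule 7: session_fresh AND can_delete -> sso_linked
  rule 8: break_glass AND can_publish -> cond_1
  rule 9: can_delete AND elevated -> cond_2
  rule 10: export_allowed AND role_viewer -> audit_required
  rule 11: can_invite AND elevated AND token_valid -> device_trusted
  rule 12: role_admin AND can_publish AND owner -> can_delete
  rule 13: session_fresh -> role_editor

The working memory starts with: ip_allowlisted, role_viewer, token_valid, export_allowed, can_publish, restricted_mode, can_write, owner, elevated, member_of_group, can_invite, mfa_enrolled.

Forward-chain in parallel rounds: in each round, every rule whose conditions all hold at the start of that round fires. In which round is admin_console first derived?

4

Round 1: rule 1 [mfa_enrolled AND member_of_group -> quota_ok]; rule 3 [token_valid -> role_admin]; rule 5 [owner AND role_viewer -> can_read]; rule 10 [export_allowed AND role_viewer -> audit_required]; rule 11 [can_invite AND elevated AND token_valid -> device_trusted]. New: quota_ok, role_admin, can_read, audit_required, device_trusted.
Round 2: rule 2 [device_trusted AND quota_ok -> session_fresh]; rule 12 [role_admin AND can_publish AND owner -> can_delete]. New: session_fresh, can_delete.
Round 3: rule 7 [session_fresh AND can_delete -> sso_linked]; rule 9 [can_delete AND elevated -> cond_2]; rule 13 [session_fresh -> role_editor]. New: sso_linked, cond_2, role_editor.
Round 4: rule 6 [sso_linked AND can_read -> admin_console]. New: admin_console.
admin_console first appears in round 4.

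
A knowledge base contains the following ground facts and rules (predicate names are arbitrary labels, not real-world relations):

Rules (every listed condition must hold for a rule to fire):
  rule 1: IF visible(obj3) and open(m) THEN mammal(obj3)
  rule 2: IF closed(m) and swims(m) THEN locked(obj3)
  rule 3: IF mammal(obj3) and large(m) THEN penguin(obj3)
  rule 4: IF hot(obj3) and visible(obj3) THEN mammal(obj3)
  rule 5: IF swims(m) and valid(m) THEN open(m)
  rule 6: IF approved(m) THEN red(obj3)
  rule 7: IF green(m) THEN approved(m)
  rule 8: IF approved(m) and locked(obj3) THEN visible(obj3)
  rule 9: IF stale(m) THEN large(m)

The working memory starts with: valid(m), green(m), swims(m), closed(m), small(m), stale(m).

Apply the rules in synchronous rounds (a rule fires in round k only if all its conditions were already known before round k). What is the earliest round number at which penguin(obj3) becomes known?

Round 1: rule 2 [IF closed(m) and swims(m) THEN locked(obj3)]; rule 5 [IF swims(m) and valid(m) THEN open(m)]; rule 7 [IF green(m) THEN approved(m)]; rule 9 [IF stale(m) THEN large(m)]. New: locked(obj3), open(m), approved(m), large(m).
Round 2: rule 6 [IF approved(m) THEN red(obj3)]; rule 8 [IF approved(m) and locked(obj3) THEN visible(obj3)]. New: red(obj3), visible(obj3).
Round 3: rule 1 [IF visible(obj3) and open(m) THEN mammal(obj3)]. New: mammal(obj3).
Round 4: rule 3 [IF mammal(obj3) and large(m) THEN penguin(obj3)]. New: penguin(obj3).
penguin(obj3) first appears in round 4.

4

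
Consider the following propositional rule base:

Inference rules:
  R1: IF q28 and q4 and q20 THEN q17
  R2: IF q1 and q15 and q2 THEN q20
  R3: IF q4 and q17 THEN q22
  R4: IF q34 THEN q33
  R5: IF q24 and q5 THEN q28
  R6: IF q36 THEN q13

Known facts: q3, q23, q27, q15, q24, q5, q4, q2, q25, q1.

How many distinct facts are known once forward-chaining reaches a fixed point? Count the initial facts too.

14

Round 1 fires R2, R5, giving q20, q28.
Round 2 fires R1, giving q17.
Round 3 fires R3, giving q22.
Closure: {q1, q15, q17, q2, q20, q22, q23, q24, q25, q27, q28, q3, q4, q5} — 14 facts.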